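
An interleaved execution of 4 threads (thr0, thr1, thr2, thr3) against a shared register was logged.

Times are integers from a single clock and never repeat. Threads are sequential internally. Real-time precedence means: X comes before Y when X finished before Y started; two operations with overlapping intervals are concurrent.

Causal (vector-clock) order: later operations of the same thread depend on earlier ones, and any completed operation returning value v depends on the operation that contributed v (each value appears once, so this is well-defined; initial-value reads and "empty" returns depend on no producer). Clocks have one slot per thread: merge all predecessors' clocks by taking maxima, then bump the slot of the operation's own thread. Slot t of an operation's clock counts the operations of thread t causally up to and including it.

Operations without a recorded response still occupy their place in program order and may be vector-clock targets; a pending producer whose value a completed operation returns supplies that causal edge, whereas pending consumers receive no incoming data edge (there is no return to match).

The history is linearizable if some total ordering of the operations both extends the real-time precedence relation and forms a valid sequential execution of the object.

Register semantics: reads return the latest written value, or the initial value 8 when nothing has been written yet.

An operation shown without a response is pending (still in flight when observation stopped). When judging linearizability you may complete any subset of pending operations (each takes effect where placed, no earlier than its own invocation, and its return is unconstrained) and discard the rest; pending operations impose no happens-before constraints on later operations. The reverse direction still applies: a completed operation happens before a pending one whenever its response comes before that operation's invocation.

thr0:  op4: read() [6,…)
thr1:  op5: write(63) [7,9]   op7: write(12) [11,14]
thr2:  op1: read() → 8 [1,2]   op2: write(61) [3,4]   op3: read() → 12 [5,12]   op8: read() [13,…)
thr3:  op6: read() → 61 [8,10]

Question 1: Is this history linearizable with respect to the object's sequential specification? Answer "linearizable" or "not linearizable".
linearizable

one valid linearization: op1, op2, op4, op6, op5, op7, op3
step 1: op1 read() → 8 — value 8
step 2: op2 write(61) — value 61
step 3: op4 read() (pending, included) — value 61
step 4: op6 read() → 61 — value 61
step 5: op5 write(63) — value 63
step 6: op7 write(12) — value 12
step 7: op3 read() → 12 — value 12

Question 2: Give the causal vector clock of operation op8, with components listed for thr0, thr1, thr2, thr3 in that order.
(0, 2, 4, 0)

VC(op1, invoked at 1): no causal predecessors; +1 on thr2 → (0, 0, 1, 0)
VC(op5, invoked at 7): no causal predecessors; +1 on thr1 → (0, 1, 0, 0)
VC(op4, invoked at 6): no causal predecessors; +1 on thr0 → (1, 0, 0, 0)
invoked at 3, op2 merges VC(op1)=(0, 0, 1, 0) and bumps thr2's slot → (0, 0, 2, 0)
invoked at 11, op7 merges VC(op5)=(0, 1, 0, 0) and bumps thr1's slot → (0, 2, 0, 0)
invoked at 8, op6 merges VC(op2)=(0, 0, 2, 0) and bumps thr3's slot → (0, 0, 2, 1)
invoked at 5, op3 merges VC(op2)=(0, 0, 2, 0), VC(op7)=(0, 2, 0, 0) and bumps thr2's slot → (0, 2, 3, 0)
invoked at 13, op8 merges VC(op3)=(0, 2, 3, 0) and bumps thr2's slot → (0, 2, 4, 0)
target: VC(op8) = (0, 2, 4, 0)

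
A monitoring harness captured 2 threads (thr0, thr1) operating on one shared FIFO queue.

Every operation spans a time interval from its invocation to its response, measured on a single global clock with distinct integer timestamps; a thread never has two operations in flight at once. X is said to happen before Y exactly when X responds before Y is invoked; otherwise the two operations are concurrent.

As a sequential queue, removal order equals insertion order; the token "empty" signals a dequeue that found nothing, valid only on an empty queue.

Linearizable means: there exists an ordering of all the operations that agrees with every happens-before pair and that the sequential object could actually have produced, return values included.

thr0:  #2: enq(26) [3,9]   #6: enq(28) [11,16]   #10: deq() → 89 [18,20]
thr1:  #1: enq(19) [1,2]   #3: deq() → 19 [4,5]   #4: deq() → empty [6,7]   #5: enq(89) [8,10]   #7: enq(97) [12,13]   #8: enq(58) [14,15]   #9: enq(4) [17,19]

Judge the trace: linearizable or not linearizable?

witness order: #1, #3, #4, #5, #2, #6, #7, #8, #9, #10
1. #1 enq(19), leaving queue <19>
2. #3 deq() → 19, leaving queue <>
3. #4 deq() → empty, leaving queue <>
4. #5 enq(89), leaving queue <89>
5. #2 enq(26), leaving queue <89,26>
6. #6 enq(28), leaving queue <89,26,28>
7. #7 enq(97), leaving queue <89,26,28,97>
8. #8 enq(58), leaving queue <89,26,28,97,58>
9. #9 enq(4), leaving queue <89,26,28,97,58,4>
10. #10 deq() → 89, leaving queue <26,28,97,58,4>

linearizable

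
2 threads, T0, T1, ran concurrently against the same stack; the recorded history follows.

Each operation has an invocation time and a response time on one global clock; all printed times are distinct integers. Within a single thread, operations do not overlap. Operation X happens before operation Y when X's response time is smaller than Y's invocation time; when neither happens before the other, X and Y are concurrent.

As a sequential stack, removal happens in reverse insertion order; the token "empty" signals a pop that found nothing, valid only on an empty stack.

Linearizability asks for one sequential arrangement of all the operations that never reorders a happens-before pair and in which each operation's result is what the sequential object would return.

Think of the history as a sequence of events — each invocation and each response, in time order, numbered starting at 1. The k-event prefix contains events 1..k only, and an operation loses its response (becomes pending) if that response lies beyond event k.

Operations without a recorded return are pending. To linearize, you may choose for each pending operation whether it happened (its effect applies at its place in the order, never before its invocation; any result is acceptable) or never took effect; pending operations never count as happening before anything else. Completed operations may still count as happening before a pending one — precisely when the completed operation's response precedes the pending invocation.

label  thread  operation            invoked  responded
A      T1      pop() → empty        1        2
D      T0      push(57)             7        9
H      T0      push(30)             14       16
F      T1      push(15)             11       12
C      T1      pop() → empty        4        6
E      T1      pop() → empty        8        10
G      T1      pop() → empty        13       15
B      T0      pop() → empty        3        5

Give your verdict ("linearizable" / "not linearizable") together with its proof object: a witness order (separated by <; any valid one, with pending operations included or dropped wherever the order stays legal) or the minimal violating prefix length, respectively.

not linearizable — minimal violating prefix: 15 events

prefix check: 1..14 passes, 1..15 fails once G's time-15 response joins
no legal order exists: 4 real-time-consistent candidates over 7 completed stack operations, all rejected
completion choices over the 1 pending operation (H) were checked; none helps
take A, B, C, D, E, F, G (pending dropped): step 5 already fails, because E pop() → empty cannot occur there
take A, B, C, E, D, F, G (pending dropped): step 7 already fails, because G pop() → empty cannot occur there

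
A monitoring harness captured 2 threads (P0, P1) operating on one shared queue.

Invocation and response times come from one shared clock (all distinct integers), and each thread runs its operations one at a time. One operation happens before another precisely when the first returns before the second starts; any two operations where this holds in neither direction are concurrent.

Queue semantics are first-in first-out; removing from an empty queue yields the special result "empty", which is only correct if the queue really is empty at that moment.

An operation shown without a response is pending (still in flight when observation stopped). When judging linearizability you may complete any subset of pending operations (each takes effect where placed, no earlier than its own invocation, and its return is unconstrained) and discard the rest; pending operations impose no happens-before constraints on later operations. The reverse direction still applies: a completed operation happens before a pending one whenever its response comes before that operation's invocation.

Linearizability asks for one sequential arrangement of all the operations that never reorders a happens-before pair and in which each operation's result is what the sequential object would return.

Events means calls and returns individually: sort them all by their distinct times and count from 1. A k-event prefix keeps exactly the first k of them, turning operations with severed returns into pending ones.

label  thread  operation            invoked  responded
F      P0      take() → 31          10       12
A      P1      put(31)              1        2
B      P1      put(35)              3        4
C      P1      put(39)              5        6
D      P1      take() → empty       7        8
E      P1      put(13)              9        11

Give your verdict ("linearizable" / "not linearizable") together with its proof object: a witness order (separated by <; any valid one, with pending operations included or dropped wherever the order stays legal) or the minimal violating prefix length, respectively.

events 1..7 are fine; event 8 — the response of D at time 8 — makes the prefix non-linearizable
the completed operations (4 total) allow one real-time order; the queue replay rejects it
one such order, A, B, C, D, breaks at step 4 where D take() → empty is illegal

not linearizable — minimal violating prefix: 8 events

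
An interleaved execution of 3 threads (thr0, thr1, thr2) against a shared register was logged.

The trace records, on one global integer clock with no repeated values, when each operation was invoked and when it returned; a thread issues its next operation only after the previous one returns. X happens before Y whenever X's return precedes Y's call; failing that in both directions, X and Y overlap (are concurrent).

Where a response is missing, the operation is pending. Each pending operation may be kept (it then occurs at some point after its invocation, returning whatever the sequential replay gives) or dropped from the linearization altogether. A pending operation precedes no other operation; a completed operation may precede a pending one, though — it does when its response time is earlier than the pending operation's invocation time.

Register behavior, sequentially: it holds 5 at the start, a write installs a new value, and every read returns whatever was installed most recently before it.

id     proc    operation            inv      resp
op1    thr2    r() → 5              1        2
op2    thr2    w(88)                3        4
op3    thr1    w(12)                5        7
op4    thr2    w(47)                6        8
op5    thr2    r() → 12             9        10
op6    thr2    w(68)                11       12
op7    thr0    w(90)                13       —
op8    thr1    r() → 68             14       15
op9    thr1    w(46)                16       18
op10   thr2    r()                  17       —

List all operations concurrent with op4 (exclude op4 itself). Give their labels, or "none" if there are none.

op3

overlap test against op4 [6,8]: concurrent iff the interval meets 6..8
op1 [1,2]: before
op2 [3,4]: before
op3 [5,7]: concurrent
op5 [9,10]: after
op6 [11,12]: after
op7 [13,…): after
op8 [14,15]: after
op9 [16,18]: after
op10 [17,…): after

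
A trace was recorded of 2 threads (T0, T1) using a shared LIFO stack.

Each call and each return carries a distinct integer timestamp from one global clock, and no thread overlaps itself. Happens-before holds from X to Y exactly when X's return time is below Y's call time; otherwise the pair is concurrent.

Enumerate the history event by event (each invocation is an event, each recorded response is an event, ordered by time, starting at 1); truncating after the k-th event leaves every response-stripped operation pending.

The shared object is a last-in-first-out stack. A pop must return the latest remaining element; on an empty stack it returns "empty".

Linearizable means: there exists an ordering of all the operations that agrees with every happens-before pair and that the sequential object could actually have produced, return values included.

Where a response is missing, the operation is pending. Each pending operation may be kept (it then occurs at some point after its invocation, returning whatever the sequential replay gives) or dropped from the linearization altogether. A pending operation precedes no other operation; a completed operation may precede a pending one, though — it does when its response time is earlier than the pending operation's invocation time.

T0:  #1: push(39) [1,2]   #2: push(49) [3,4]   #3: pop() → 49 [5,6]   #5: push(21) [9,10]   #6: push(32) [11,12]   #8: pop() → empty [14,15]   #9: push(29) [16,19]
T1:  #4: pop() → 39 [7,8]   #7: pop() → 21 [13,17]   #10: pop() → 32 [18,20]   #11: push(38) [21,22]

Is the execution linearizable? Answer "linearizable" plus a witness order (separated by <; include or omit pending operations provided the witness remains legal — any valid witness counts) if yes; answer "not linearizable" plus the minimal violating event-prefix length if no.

the violation lands at event 15, #8's response at time 15: events 1..14 linearize, events 1..15 do not
a single order respects real time; the 7 completed LIFO stack operations fail replay along it
completion choices over the 1 pending operation (#7) were checked; none helps
take #1, #2, #3, #4, #5, #6, #8 (pending dropped): step 7 already fails, because #8 pop() → empty cannot occur there

not linearizable — minimal violating prefix: 15 events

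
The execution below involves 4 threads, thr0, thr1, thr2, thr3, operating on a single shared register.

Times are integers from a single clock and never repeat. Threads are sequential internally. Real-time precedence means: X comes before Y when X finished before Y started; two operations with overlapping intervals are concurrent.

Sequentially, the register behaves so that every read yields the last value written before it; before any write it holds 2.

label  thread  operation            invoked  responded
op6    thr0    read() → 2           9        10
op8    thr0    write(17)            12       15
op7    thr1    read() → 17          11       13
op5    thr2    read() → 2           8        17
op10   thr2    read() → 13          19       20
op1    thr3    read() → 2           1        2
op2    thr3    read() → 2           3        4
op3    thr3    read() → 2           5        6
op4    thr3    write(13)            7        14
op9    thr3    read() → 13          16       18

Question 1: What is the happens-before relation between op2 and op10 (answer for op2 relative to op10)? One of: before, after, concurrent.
op2 spans [3,4], op10 spans [19,20]
resp(op2)=4 < inv(op10)=19

before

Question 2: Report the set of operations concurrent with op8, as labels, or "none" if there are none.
op8 runs from 12 to 15; window-overlapping ops are concurrent
op1 [1,2]: before
op2 [3,4]: before
op3 [5,6]: before
op4 [7,14]: concurrent
op5 [8,17]: concurrent
op6 [9,10]: before
op7 [11,13]: concurrent
op9 [16,18]: after
op10 [19,20]: after

op4, op5, op7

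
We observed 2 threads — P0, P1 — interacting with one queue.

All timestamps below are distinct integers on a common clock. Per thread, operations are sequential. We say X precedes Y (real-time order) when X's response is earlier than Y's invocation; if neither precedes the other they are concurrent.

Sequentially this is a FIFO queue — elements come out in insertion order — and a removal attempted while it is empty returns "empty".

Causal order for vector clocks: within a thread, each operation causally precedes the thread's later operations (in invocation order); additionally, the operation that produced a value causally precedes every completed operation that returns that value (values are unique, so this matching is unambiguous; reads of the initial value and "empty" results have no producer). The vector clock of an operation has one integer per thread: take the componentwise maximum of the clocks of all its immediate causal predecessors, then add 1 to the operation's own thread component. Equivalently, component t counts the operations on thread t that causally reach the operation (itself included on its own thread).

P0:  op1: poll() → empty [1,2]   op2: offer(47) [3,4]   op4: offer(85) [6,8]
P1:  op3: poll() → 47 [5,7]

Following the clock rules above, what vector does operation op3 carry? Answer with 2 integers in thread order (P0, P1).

(2, 1)

root op op1, invoked 1: fresh clock plus P0's own tick → (1, 0)
invoked at 3, op2 merges VC(op1)=(1, 0) and bumps P0's slot → (2, 0)
invoked at 5, op3 merges VC(op2)=(2, 0) and bumps P1's slot → (2, 1)
invoked at 6, op4 merges VC(op2)=(2, 0) and bumps P0's slot → (3, 0)
target: VC(op3) = (2, 1)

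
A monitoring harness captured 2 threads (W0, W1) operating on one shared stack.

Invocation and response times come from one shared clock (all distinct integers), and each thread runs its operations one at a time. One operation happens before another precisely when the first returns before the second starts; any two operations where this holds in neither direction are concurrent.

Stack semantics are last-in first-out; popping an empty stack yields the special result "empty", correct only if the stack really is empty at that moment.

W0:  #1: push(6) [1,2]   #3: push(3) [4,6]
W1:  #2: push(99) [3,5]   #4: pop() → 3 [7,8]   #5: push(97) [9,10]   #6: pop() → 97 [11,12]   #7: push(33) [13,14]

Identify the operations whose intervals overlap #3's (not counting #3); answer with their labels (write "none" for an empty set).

#2

#3 runs from 4 to 6; window-overlapping ops are concurrent
#1 [1,2]: before
#2 [3,5]: concurrent
#4 [7,8]: after
#5 [9,10]: after
#6 [11,12]: after
#7 [13,14]: after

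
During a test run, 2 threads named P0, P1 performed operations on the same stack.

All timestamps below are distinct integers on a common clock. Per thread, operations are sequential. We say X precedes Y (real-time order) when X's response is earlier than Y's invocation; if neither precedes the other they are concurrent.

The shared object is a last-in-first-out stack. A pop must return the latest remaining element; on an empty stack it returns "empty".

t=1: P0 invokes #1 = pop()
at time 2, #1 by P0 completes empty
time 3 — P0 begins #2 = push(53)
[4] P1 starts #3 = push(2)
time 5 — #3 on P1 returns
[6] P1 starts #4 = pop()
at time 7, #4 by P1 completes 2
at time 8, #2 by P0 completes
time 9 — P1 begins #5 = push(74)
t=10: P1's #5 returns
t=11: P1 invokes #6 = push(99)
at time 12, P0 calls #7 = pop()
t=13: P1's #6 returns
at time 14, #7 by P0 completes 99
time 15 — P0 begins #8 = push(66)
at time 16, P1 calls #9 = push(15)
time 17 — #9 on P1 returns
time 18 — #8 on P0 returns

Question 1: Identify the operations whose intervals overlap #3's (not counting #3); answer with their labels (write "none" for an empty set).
#2

#3 spans [4,5]: anything still running between times 4 and 5 counts as concurrent
#1 [1,2]: before
#2 [3,8]: concurrent
#4 [6,7]: after
#5 [9,10]: after
#6 [11,13]: after
#7 [12,14]: after
#8 [15,18]: after
#9 [16,17]: after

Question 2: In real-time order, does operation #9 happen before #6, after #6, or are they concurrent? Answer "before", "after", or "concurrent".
after

#9 spans [16,17], #6 spans [11,13]
resp(#6)=13 < inv(#9)=16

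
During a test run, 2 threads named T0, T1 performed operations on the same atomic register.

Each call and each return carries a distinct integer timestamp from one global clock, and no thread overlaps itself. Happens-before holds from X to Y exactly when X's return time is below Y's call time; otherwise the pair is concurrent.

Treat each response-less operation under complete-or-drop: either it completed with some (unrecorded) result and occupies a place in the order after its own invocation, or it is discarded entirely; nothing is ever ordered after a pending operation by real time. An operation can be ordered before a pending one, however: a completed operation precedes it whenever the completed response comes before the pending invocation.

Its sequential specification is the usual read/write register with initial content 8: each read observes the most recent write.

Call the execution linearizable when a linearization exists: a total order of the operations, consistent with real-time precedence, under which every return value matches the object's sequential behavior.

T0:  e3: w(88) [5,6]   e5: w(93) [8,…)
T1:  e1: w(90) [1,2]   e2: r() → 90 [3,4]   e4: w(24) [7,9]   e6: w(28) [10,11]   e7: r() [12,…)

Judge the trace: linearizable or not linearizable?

linearizable

witness order: e1, e2, e3, e4, e5, e6
1. e1 w(90), leaving value 90
2. e2 r() → 90, leaving value 90
3. e3 w(88), leaving value 88
4. e4 w(24), leaving value 24
5. e5 w(93) (pending, included), leaving value 93
6. e6 w(28), leaving value 28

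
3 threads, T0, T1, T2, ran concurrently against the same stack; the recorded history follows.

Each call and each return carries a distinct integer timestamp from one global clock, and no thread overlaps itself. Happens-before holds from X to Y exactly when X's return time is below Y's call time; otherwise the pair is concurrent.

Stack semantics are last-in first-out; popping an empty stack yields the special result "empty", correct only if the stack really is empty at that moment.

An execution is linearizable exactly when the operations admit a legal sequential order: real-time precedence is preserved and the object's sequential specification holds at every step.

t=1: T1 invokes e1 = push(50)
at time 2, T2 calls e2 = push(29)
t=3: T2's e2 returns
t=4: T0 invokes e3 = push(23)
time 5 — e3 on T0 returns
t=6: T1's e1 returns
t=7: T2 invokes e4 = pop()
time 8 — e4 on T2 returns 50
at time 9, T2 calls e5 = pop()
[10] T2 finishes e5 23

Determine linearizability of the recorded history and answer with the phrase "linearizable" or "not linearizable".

linearizable

one valid linearization: e2, e3, e1, e4, e5
step 1: e2 push(29) — stack <29>
step 2: e3 push(23) — stack <29,23>
step 3: e1 push(50) — stack <29,23,50>
step 4: e4 pop() → 50 — stack <29,23>
step 5: e5 pop() → 23 — stack <29>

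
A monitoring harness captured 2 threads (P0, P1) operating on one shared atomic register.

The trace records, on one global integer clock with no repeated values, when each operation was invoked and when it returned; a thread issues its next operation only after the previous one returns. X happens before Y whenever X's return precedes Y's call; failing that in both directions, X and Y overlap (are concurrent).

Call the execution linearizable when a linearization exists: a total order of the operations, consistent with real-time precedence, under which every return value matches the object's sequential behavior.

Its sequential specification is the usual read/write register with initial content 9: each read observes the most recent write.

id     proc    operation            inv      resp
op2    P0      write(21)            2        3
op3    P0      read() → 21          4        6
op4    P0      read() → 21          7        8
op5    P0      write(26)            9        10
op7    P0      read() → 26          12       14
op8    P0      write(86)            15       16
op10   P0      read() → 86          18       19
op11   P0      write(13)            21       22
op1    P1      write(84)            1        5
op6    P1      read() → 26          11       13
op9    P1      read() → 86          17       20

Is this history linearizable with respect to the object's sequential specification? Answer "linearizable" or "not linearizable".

one valid linearization: op1, op2, op3, op4, op5, op6, op7, op8, op9, op10, op11
step 1: op1 write(84) — value 84
step 2: op2 write(21) — value 21
step 3: op3 read() → 21 — value 21
step 4: op4 read() → 21 — value 21
step 5: op5 write(26) — value 26
step 6: op6 read() → 26 — value 26
step 7: op7 read() → 26 — value 26
step 8: op8 write(86) — value 86
step 9: op9 read() → 86 — value 86
step 10: op10 read() → 86 — value 86
step 11: op11 write(13) — value 13

linearizable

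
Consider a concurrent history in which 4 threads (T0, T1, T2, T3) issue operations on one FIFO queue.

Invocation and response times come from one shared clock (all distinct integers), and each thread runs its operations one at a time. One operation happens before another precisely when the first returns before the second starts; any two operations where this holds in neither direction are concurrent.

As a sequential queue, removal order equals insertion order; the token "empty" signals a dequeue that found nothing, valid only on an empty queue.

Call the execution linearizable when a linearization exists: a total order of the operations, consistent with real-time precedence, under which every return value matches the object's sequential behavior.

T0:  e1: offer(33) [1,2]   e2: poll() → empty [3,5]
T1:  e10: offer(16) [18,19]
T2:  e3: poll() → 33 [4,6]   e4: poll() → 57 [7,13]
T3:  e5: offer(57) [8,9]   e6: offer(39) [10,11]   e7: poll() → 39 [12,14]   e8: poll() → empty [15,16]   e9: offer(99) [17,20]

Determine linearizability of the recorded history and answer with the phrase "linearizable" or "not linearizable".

one valid linearization: e1, e3, e2, e5, e4, e6, e7, e8, e9, e10
after step 1 (e1 offer(33)): queue <33>
after step 2 (e3 poll() → 33): queue <>
after step 3 (e2 poll() → empty): queue <>
after step 4 (e5 offer(57)): queue <57>
after step 5 (e4 poll() → 57): queue <>
after step 6 (e6 offer(39)): queue <39>
after step 7 (e7 poll() → 39): queue <>
after step 8 (e8 poll() → empty): queue <>
after step 9 (e9 offer(99)): queue <99>
after step 10 (e10 offer(16)): queue <99,16>

linearizable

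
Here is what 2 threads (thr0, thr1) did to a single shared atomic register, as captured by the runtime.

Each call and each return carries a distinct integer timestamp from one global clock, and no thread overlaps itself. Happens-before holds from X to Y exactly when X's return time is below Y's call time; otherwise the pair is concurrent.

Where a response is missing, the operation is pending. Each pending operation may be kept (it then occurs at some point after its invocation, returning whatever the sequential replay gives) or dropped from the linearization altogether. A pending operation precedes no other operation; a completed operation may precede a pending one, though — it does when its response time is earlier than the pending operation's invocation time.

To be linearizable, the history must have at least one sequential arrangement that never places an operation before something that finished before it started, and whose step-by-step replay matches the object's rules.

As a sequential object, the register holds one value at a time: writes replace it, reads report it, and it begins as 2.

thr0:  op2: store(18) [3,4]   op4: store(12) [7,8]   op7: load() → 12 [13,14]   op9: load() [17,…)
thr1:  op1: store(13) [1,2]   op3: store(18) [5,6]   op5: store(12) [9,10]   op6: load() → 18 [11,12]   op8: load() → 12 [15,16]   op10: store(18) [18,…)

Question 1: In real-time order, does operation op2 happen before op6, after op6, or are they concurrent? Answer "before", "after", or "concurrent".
op2 spans [3,4], op6 spans [11,12]
resp(op2)=4 < inv(op6)=11

before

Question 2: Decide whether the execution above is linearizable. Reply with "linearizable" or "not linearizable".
cut after 11 events: linearizable; cut after 12 events (op6 responds, time 12): not linearizable
one real-time candidate order over the 6 completed operations — the atomic register replay rejects it
e.g. op1, op2, op3, op4, op5, op6: illegal at step 6, since op6 load() → 18 cannot apply there

not linearizable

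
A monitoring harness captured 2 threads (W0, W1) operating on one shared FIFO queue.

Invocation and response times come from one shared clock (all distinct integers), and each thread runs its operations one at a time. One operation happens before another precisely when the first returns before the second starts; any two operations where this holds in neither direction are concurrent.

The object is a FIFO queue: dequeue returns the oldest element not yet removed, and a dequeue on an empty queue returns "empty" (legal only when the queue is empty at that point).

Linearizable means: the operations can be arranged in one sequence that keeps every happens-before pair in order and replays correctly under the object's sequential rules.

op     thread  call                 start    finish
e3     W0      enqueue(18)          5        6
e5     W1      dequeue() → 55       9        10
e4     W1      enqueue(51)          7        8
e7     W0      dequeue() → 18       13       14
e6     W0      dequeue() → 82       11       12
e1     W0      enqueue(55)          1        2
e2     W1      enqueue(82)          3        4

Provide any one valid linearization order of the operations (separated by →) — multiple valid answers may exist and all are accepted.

step 1: e1 enqueue(55) — queue <55>
step 2: e2 enqueue(82) — queue <55,82>
step 3: e3 enqueue(18) — queue <55,82,18>
step 4: e4 enqueue(51) — queue <55,82,18,51>
step 5: e5 dequeue() → 55 — queue <82,18,51>
step 6: e6 dequeue() → 82 — queue <18,51>
step 7: e7 dequeue() → 18 — queue <51>

e1 → e2 → e3 → e4 → e5 → e6 → e7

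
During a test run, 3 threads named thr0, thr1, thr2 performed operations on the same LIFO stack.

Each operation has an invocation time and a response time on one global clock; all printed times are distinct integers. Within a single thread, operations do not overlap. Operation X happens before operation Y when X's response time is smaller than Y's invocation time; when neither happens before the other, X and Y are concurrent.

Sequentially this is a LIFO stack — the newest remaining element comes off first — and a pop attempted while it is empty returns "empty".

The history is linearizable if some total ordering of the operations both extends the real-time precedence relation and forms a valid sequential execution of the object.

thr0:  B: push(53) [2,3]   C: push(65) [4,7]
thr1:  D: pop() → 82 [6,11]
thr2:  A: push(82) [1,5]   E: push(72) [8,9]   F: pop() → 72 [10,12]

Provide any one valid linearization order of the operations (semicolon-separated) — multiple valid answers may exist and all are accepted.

B; A; D; C; E; F

step 1: B push(53) — stack <53>
step 2: A push(82) — stack <53,82>
step 3: D pop() → 82 — stack <53>
step 4: C push(65) — stack <53,65>
step 5: E push(72) — stack <53,65,72>
step 6: F pop() → 72 — stack <53,65>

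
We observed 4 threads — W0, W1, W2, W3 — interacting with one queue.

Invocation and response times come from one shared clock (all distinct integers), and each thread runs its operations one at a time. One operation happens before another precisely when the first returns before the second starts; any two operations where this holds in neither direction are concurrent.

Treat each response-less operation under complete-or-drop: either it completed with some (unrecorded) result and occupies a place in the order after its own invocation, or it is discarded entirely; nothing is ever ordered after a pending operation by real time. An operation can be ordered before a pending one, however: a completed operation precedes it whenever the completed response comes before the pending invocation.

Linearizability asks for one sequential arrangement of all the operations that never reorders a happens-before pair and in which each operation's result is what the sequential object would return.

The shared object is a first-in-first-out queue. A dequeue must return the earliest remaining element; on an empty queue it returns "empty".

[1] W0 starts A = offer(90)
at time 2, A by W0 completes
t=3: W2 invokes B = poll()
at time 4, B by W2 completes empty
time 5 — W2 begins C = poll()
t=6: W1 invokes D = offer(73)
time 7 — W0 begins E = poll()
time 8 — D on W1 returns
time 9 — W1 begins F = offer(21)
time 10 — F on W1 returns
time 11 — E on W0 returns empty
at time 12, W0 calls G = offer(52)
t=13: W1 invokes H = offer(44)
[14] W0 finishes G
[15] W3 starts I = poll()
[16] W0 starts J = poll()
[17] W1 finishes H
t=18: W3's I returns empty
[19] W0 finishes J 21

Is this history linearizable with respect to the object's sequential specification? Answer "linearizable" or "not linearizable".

prefix check: 1..3 passes, 1..4 fails once B's time-4 response joins
exhaustive check: the 2 completed queue ops admit one real-time order; illegal
sample order A, B stalls at step 2 — B poll() → empty has no legal effect

not linearizable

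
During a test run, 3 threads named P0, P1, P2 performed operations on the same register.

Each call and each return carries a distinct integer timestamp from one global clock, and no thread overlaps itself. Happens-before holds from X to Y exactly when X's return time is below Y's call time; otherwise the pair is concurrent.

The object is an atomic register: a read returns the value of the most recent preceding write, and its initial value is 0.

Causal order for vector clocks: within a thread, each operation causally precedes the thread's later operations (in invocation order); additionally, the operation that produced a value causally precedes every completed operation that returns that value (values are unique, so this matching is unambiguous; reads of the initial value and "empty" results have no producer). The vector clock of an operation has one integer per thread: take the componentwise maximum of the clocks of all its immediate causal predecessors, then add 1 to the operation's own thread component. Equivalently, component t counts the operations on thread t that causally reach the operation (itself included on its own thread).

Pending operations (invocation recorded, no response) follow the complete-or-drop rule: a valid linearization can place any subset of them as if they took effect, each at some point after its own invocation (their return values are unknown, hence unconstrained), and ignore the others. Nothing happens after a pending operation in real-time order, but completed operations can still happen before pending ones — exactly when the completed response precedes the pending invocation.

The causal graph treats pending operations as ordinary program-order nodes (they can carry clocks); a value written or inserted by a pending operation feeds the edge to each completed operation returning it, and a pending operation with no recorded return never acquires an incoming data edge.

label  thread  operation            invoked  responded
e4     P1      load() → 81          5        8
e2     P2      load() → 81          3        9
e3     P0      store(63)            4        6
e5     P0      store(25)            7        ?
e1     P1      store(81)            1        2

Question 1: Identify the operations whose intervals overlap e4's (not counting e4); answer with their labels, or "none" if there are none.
e4 spans [5,8]; an op avoiding the whole window 5..8 is ordered, any other is concurrent
e1 [1,2]: before
e2 [3,9]: concurrent
e3 [4,6]: concurrent
e5 [7,…): concurrent

e2, e3, e5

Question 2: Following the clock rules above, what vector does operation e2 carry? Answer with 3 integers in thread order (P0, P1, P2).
e1, invoked 1, has no incoming edges; only P1's bump applies → (0, 1, 0)
e3, invoked 4, has no incoming edges; only P0's bump applies → (1, 0, 0)
e2, invoked 3, takes VC(e1)=(0, 1, 0) under max, adds 1 for P2 → (0, 1, 1)
e4, invoked 5, takes VC(e1)=(0, 1, 0) under max, adds 1 for P1 → (0, 2, 0)
e5, invoked 7, takes VC(e3)=(1, 0, 0) under max, adds 1 for P0 → (2, 0, 0)
target: VC(e2) = (0, 1, 1)

(0, 1, 1)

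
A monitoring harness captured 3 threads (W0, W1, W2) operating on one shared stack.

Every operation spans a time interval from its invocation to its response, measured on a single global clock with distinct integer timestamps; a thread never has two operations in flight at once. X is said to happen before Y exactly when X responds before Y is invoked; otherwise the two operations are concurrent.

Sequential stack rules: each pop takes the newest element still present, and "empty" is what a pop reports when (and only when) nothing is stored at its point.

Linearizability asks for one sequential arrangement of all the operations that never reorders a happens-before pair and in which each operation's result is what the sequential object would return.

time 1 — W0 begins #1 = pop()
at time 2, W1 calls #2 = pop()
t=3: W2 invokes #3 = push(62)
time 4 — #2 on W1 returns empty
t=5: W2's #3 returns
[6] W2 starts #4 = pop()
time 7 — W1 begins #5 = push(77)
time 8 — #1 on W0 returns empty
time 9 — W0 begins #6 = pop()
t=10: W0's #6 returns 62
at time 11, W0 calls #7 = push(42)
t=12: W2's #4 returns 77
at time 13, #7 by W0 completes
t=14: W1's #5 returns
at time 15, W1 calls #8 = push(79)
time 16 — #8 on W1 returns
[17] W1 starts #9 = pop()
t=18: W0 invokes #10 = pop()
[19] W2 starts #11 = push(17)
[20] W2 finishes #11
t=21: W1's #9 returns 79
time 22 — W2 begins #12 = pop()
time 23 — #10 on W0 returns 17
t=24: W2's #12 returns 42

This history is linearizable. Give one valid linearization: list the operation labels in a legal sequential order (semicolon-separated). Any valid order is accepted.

#1; #2; #3; #5; #4; #6; #7; #8; #9; #11; #10; #12

step 1: #1 pop() → empty — stack <>
step 2: #2 pop() → empty — stack <>
step 3: #3 push(62) — stack <62>
step 4: #5 push(77) — stack <62,77>
step 5: #4 pop() → 77 — stack <62>
step 6: #6 pop() → 62 — stack <>
step 7: #7 push(42) — stack <42>
step 8: #8 push(79) — stack <42,79>
step 9: #9 pop() → 79 — stack <42>
step 10: #11 push(17) — stack <42,17>
step 11: #10 pop() → 17 — stack <42>
step 12: #12 pop() → 42 — stack <>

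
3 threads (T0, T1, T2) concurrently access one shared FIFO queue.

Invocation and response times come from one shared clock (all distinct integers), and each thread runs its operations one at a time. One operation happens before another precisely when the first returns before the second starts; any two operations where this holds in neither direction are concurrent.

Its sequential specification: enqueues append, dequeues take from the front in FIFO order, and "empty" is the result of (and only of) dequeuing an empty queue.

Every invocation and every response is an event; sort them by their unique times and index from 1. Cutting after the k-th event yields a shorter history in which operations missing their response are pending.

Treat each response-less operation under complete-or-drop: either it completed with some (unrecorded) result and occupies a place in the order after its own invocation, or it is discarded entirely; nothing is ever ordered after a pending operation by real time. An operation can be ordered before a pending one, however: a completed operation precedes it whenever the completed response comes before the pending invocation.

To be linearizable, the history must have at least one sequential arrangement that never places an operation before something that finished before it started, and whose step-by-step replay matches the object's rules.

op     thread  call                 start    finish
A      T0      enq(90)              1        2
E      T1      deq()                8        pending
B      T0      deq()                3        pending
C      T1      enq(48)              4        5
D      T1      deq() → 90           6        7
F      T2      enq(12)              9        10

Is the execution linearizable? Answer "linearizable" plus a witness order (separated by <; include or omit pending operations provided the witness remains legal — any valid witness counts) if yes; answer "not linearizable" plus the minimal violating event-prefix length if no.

step 1: A enq(90) — queue <90>
step 2: C enq(48) — queue <90,48>
step 3: D deq() → 90 — queue <48>
step 4: B deq() (pending, included) — queue <>
step 5: E deq() (pending, included) — queue <>
step 6: F enq(12) — queue <12>

linearizable — witness: A < C < D < B < E < F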